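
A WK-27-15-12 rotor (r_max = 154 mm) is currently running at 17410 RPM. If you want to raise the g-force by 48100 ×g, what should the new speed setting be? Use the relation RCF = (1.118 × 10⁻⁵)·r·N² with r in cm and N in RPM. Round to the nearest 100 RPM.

≈ 24100 RPM

r = 154 mm = 15.4 cm
Current RCF = 1.118 × 10⁻⁵ × 15.4 × (17410)² = 1.118 × 10⁻⁵ × 15.4 × 303,108,100 ≈ 52,186.7 × g
Target RCF = 52,186.7 + 48,100 = 100,286.7 × g
N² = 100,286.7 / (17.2172 × 10⁻⁵) = 582,479,730
N ≈ √582,479,730 ≈ 24,134.6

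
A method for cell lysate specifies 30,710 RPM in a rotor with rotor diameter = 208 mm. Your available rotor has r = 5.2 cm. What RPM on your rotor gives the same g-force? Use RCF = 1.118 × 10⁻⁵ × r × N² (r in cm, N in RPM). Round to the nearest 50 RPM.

≈ 43450 RPM

Original rotor: r = 208 mm / 2 = 104 mm = 10.4 cm
RCF_original = 1.118 × 10⁻⁵ × 10.4 × (30710)² = 1.118 × 10⁻⁵ × 10.4 × 943,104,100 ≈ 109,656.6 × g
109,656.6 = 1.118 × 10⁻⁵ × 5.2 × N²
N² = 109,656.6 / (5.8136 × 10⁻⁵) = 1,886,208,201
N ≈ √1,886,208,201 ≈ 43,430.5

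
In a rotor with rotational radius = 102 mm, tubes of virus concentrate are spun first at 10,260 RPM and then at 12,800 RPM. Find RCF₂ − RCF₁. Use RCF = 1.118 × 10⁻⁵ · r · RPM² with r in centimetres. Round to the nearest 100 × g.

r = 102 mm = 10.2 cm
RCF₁ = 1.118 × 10⁻⁵ × 10.2 × (10260)² = 1.118 × 10⁻⁵ × 10.2 × 105,267,600 ≈ 12,004.3 × g
RCF₂ = 1.118 × 10⁻⁵ × 10.2 × (12800)² = 1.118 × 10⁻⁵ × 10.2 × 163,840,000 ≈ 18,683.7 × g
Increase = 18,683.7 − 12,004.3 = 6,679.4

≈ 6700 g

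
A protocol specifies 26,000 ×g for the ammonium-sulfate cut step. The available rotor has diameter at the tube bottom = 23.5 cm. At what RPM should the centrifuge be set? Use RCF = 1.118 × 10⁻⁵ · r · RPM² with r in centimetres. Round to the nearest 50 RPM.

≈ 14050 RPM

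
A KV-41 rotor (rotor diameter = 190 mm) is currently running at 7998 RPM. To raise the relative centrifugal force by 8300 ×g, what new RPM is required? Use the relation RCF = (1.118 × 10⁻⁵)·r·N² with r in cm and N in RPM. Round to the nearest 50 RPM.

r = 190 mm / 2 = 95 mm = 9.5 cm
Current RCF = 1.118 × 10⁻⁵ × 9.5 × (7998)² = 1.118 × 10⁻⁵ × 9.5 × 63,968,004 ≈ 6,794 × g
Target RCF = 6,794 + 8,300 = 15,094 × g
N² = 15,094 / (10.621 × 10⁻⁵) = 142,114,678
N ≈ √142,114,678 ≈ 11,921.2

N₂ ≈ 11900 RPM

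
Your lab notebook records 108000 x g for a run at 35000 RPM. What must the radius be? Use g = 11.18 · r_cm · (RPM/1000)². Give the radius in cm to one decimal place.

7.9 cm

108000 = 11.18 × r × (35)²
r = 108000 / (11.18 × 1225) = 108000 / 13695.5 ≈ 7.886 cm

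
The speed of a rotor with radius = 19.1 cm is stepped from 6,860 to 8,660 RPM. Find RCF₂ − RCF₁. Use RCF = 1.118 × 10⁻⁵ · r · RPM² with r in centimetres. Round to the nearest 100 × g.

RCF₁ = 1.118 × 10⁻⁵ × 19.1 × (6860)² = 1.118 × 10⁻⁵ × 19.1 × 47,059,600 ≈ 10,049 × g
RCF₂ = 1.118 × 10⁻⁵ × 19.1 × (8660)² = 1.118 × 10⁻⁵ × 19.1 × 74,995,600 ≈ 16,014.4 × g
Increase = 16,014.4 − 10,049 = 5,965.4

6000 ×g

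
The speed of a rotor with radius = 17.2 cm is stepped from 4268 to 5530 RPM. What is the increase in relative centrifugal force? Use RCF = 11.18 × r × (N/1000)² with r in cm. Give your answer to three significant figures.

2380 g

RCF₁ = 11.18 × 17.2 × (4.268)² = 11.18 × 17.2 × 18.215824 ≈ 3,502.8 × g
RCF₂ = 11.18 × 17.2 × (5.53)² = 11.18 × 17.2 × 30.5809 ≈ 5,880.6 × g
Increase = 5,880.6 − 3,502.8 = 2,377.8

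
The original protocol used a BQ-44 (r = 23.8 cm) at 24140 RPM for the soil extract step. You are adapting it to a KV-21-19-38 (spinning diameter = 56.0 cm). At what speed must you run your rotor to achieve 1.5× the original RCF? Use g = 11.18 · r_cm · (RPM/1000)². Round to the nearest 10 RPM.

RCF_original = 11.18 × 23.8 × (24.14)² = 11.18 × 23.8 × 582.7396 ≈ 155,057.7 × g
Target RCF = 1.5 × 155,057.7 ≈ 232,586.6 × g
Your rotor: r = 56.0 / 2 = 28 cm
232,586.6 = 11.18 × 28 × (N/1000)²
(N/1000)² = 232,586.6 / 313.04 = 742.9932
N = 1000 × √742.9932 ≈ 27,257.9

≈ 27260 RPM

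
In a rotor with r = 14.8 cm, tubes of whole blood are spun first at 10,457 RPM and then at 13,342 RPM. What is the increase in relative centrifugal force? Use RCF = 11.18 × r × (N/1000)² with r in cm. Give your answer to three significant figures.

11400 ×g

RCF₁ = 11.18 × 14.8 × (10.457)² = 11.18 × 14.8 × 109.348849 ≈ 18,093.3 × g
RCF₂ = 11.18 × 14.8 × (13.342)² = 11.18 × 14.8 × 178.008964 ≈ 29,454.1 × g
Increase = 29,454.1 − 18,093.3 = 11,360.8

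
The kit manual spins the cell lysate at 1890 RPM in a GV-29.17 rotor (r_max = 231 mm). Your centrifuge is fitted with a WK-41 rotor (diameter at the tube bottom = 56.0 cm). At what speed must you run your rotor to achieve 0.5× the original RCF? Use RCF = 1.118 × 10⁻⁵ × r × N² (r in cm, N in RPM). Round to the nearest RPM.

Original rotor: r = 231 mm = 23.1 cm
RCF = 1.118 × 10⁻⁵ × r × N²
RCF_original = 1.118 × 10⁻⁵ × 23.1 × (1890)² = 1.118 × 10⁻⁵ × 23.1 × 3,572,100 ≈ 922.5 × g
Target RCF = 0.5 × 922.5 ≈ 461.2 × g
Your rotor: r = 56.0 / 2 = 28 cm
461.2 = 1.118 × 10⁻⁵ × 28 × N²
N² = 461.2 / (31.304 × 10⁻⁵) = 1,473,294
N ≈ √1,473,294 ≈ 1,213.8

1214 RPM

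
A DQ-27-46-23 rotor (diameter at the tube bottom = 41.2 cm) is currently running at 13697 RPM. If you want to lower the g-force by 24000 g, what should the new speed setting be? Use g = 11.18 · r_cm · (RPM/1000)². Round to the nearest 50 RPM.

r = 41.2 / 2 = 20.6 cm
Current RCF = 11.18 × 20.6 × (13.697)² = 11.18 × 20.6 × 187.607809 ≈ 43,207.6 × g
Target RCF = 43,207.6 − 24,000 = 19,207.6 × g
(N/1000)² = 19,207.6 / 230.308 = 83.39962
N = 1000 × √83.39962 ≈ 9,132.3

≈ 9150 RPM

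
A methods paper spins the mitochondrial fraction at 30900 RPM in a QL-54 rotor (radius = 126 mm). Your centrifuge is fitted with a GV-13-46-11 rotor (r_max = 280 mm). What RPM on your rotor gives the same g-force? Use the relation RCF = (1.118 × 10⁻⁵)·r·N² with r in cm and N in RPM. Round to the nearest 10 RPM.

20730 RPM

Original rotor: r = 126 mm = 12.6 cm
RCF = 1.118 × 10⁻⁵ × r × N²
RCF_original = 1.118 × 10⁻⁵ × 12.6 × (30900)² = 1.118 × 10⁻⁵ × 12.6 × 954,810,000 ≈ 134,502.2 × g
Your rotor: r = 280 mm = 28.0 cm
134,502.2 = 1.118 × 10⁻⁵ × 28 × N²
N² = 134,502.2 / (31.304 × 10⁻⁵) = 429,664,580
N ≈ √429,664,580 ≈ 20,728.4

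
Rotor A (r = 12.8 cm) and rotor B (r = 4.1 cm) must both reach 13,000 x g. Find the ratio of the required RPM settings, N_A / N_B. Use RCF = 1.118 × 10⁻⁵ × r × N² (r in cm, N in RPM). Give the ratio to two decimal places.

0.57

At fixed RCF, N ∝ 1/√r, so N_A/N_B = √(r_B/r_A) = √(4.1/12.8) = √0.320312 = 0.5660.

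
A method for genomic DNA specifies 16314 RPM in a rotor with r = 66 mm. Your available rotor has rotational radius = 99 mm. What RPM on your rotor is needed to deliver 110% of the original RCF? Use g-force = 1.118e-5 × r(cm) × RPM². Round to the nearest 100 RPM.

≈ 14000 RPM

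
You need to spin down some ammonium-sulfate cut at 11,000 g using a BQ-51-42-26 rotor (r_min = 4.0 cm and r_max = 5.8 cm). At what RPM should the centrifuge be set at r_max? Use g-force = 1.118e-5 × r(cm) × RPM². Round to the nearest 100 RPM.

Use r_max = 5.8 cm.
11,000 = 1.118 × 10⁻⁵ × 5.8 × N²
N² = 11,000 / (6.4844 × 10⁻⁵) = 169,637,900
N ≈ √169,637,900 ≈ 13,024.5

≈ 13000 RPM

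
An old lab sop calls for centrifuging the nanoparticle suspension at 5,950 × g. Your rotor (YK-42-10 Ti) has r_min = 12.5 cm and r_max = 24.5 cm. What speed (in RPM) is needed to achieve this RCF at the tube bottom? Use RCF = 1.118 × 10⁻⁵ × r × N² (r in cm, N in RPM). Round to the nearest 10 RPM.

Use r_max = 24.5 cm.
5,950 = 1.118 × 10⁻⁵ × 24.5 × N²
N² = 5,950 / (27.391 × 10⁻⁵) = 21,722,464
N ≈ √21,722,464 ≈ 4,660.7

≈ 4660 RPM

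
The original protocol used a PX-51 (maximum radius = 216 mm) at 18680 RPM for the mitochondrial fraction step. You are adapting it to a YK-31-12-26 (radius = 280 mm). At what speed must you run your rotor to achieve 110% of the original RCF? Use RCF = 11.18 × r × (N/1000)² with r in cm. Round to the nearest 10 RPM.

≈ 17210 RPM

Original rotor: r = 216 mm = 21.6 cm
RCF_original = 11.18 × 21.6 × (18.68)² = 11.18 × 21.6 × 348.9424 ≈ 84,265.4 × g
Target RCF = 1.1 × 84,265.4 ≈ 92,691.9 × g
Your rotor: r = 280 mm = 28.0 cm
92,691.9 = 11.18 × 28 × (N/1000)²
(N/1000)² = 92,691.9 / 313.04 = 296.1024
N = 1000 × √296.1024 ≈ 17,207.6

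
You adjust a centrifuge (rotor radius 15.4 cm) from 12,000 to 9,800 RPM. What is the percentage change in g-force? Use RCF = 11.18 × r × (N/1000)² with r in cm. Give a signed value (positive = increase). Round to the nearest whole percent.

RCF ∝ N², so the ratio is (9800/12000)² = (0.816667)² = 0.6669.
Change = 0.6669 − 1 = -0.3331 → -33.3%.

-33%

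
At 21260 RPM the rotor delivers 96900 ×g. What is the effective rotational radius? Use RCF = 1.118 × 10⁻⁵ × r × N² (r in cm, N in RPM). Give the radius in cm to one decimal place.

≈ 19.2 cm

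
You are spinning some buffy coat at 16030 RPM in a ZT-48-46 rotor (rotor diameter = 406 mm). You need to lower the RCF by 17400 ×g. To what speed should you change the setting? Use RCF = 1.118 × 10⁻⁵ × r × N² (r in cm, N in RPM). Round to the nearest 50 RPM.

≈ 13450 RPM

r = 406 mm / 2 = 203 mm = 20.3 cm
Current RCF = 1.118 × 10⁻⁵ × 20.3 × (16030)² = 1.118 × 10⁻⁵ × 20.3 × 256,960,900 ≈ 58,318.3 × g
Target RCF = 58,318.3 − 17,400 = 40,918.3 × g
N² = 40,918.3 / (22.6954 × 10⁻⁵) = 180,293,363
N ≈ √180,293,363 ≈ 13,427.3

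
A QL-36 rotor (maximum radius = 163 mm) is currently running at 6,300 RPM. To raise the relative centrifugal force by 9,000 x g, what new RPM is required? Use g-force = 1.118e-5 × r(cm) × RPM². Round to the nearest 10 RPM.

9440 RPM

r = 163 mm = 16.3 cm
Current RCF = 1.118 × 10⁻⁵ × 16.3 × (6300)² = 1.118 × 10⁻⁵ × 16.3 × 39,690,000 ≈ 7,232.9 × g
Target RCF = 7,232.9 + 9,000 = 16,232.9 × g
N² = 16,232.9 / (18.2234 × 10⁻⁵) = 89,077,230
N ≈ √89,077,230 ≈ 9,438.1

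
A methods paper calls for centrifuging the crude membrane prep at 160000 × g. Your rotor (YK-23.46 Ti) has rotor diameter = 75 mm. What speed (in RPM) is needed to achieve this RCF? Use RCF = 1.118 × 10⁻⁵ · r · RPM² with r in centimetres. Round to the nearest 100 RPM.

r = 75 mm / 2 = 37.5 mm = 3.75 cm
RCF = 1.118 × 10⁻⁵ × r × N²
160,000 = 1.118 × 10⁻⁵ × 3.75 × N²
N² = 160,000 / (4.1925 × 10⁻⁵) = 3,816,338,700
N ≈ √3,816,338,700 ≈ 61,776.5

N ≈ 61800 RPM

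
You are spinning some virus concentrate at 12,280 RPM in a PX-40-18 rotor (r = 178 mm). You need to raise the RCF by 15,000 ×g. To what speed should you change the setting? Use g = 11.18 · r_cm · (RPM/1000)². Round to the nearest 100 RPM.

r = 178 mm = 17.8 cm
Current RCF = 11.18 × 17.8 × (12.28)² = 11.18 × 17.8 × 150.7984 ≈ 30,009.5 × g
Target RCF = 30,009.5 + 15,000 = 45,009.5 × g
(N/1000)² = 45,009.5 / 199.004 = 226.1738
N = 1000 × √226.1738 ≈ 15,039.1

N₂ ≈ 15000 RPM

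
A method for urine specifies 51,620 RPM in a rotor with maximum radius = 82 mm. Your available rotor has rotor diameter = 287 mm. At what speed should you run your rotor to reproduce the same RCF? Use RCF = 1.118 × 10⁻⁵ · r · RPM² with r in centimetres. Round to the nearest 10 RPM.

≈ 39020 RPM

Original rotor: r = 82 mm = 8.2 cm
RCF = 1.118 × 10⁻⁵ × r × N²
RCF_original = 1.118 × 10⁻⁵ × 8.2 × (51620)² = 1.118 × 10⁻⁵ × 8.2 × 2,664,624,400 ≈ 244,282.1 × g
Your rotor: r = 287 mm / 2 = 143.5 mm = 14.35 cm
244,282.1 = 1.118 × 10⁻⁵ × 14.35 × N²
N² = 244,282.1 / (16.0433 × 10⁻⁵) = 1,522,642,474
N ≈ √1,522,642,474 ≈ 39,021.1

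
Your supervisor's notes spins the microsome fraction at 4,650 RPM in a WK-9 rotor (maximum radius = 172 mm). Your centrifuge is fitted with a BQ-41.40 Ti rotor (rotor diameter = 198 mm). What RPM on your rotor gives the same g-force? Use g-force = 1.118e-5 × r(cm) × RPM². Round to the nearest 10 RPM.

Original rotor: r = 172 mm = 17.2 cm
RCF = 1.118 × 10⁻⁵ × r × N²
RCF_original = 1.118 × 10⁻⁵ × 17.2 × (4650)² = 1.118 × 10⁻⁵ × 17.2 × 21,622,500 ≈ 4,157.9 × g
Your rotor: r = 198 mm / 2 = 99 mm = 9.9 cm
4,157.9 = 1.118 × 10⁻⁵ × 9.9 × N²
N² = 4,157.9 / (11.0682 × 10⁻⁵) = 37,566,181
N ≈ √37,566,181 ≈ 6,129.1

≈ 6130 RPM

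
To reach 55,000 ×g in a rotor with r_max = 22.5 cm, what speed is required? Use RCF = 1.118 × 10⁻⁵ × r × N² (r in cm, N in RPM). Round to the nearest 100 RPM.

RCF = 1.118 × 10⁻⁵ × r × N²
55,000 = 1.118 × 10⁻⁵ × 22.5 × N²
N² = 55,000 / (25.155 × 10⁻⁵) = 218,644,405
N ≈ √218,644,405 ≈ 14,786.6

N ≈ 14800 RPM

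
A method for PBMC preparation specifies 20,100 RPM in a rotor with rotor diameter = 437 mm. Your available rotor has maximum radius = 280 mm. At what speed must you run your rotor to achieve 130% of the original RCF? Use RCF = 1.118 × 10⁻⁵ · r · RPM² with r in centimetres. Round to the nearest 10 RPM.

20240 RPM

Original rotor: r = 437 mm / 2 = 218.5 mm = 21.85 cm
RCF_original = 1.118 × 10⁻⁵ × 21.85 × (20100)² = 1.118 × 10⁻⁵ × 21.85 × 404,010,000 ≈ 98,692.8 × g
Target RCF = 1.3 × 98,692.8 ≈ 128,300.6 × g
Your rotor: r = 280 mm = 28.0 cm
128,300.6 = 1.118 × 10⁻⁵ × 28 × N²
N² = 128,300.6 / (31.304 × 10⁻⁵) = 409,853,693
N ≈ √409,853,693 ≈ 20,244.8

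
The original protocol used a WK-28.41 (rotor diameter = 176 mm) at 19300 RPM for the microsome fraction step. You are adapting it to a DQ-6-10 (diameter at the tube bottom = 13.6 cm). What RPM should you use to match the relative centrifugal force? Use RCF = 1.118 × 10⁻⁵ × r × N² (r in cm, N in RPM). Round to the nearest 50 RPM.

≈ 21950 RPM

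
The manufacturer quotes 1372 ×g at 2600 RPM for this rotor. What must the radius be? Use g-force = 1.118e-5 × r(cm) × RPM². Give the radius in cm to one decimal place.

18.2 cm

1372 = 1.118 × 10⁻⁵ × r × (2600)²
r = 1372 / (1.118 × 10⁻⁵ × 6,760,000) = 1372 / 75.5768 ≈ 18.154 cm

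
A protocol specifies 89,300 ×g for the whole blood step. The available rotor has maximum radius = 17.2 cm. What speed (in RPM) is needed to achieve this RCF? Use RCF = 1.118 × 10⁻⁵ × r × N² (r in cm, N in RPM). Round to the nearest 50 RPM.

21550 RPM

89,300 = 1.118 × 10⁻⁵ × 17.2 × N²
N² = 89,300 / (19.2296 × 10⁻⁵) = 464,388,235
N ≈ √464,388,235 ≈ 21,549.7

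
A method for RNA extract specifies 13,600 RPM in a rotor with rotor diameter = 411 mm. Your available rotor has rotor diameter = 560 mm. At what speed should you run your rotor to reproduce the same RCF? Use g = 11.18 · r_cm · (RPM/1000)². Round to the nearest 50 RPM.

11650 RPM

Original rotor: r = 411 mm / 2 = 205.5 mm = 20.55 cm
RCF_original = 11.18 × 20.55 × (13.6)² = 11.18 × 20.55 × 184.96 ≈ 42,494.4 × g
Your rotor: r = 560 mm / 2 = 280 mm = 28 cm
42,494.4 = 11.18 × 28 × (N/1000)²
(N/1000)² = 42,494.4 / 313.04 = 135.7475
N = 1000 × √135.7475 ≈ 11,651.1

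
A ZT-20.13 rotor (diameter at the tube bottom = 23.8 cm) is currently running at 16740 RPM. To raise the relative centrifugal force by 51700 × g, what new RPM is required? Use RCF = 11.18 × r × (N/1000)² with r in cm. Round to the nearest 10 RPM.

25860 RPM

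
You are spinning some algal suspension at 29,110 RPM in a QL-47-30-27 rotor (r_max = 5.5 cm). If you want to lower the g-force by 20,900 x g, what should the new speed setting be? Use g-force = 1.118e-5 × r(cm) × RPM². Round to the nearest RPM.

N₂ ≈ 22528 RPM

Current RCF = 1.118 × 10⁻⁵ × 5.5 × (29110)² = 1.118 × 10⁻⁵ × 5.5 × 847,392,100 ≈ 52,106.1 × g
Target RCF = 52,106.1 − 20,900 = 31,206.1 × g
N² = 31,206.1 / (6.149 × 10⁻⁵) = 507,498,780
N ≈ √507,498,780 ≈ 22,527.7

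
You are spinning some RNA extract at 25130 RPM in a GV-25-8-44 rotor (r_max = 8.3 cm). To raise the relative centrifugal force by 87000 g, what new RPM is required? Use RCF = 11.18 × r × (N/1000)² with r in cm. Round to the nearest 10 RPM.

≈ 39610 RPM

Current RCF = 11.18 × 8.3 × (25.13)² = 11.18 × 8.3 × 631.5169 ≈ 58,601 × g
Target RCF = 58,601 + 87,000 = 145,601 × g
(N/1000)² = 145,601 / 92.794 = 1569.078
N = 1000 × √1569.078 ≈ 39,611.6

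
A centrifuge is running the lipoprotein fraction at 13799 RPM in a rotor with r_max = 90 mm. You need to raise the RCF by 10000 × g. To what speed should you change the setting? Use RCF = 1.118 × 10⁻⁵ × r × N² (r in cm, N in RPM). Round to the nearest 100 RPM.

17000 RPM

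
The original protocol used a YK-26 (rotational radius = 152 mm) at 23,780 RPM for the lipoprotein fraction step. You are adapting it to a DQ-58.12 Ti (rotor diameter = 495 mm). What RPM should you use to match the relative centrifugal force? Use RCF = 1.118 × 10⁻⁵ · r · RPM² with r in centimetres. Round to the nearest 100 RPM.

Original rotor: r = 152 mm = 15.2 cm
RCF_original = 1.118 × 10⁻⁵ × 15.2 × (23780)² = 1.118 × 10⁻⁵ × 15.2 × 565,488,400 ≈ 96,096.8 × g
Your rotor: r = 495 mm / 2 = 247.5 mm = 24.75 cm
96,096.8 = 1.118 × 10⁻⁵ × 24.75 × N²
N² = 96,096.8 / (27.6705 × 10⁻⁵) = 347,289,713
N ≈ √347,289,713 ≈ 18,635.7

18600 RPM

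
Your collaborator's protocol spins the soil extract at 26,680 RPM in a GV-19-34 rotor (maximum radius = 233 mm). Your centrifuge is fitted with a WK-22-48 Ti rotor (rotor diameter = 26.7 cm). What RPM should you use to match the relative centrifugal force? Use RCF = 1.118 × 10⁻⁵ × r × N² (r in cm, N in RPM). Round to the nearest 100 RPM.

Original rotor: r = 233 mm = 23.3 cm
RCF_original = 1.118 × 10⁻⁵ × 23.3 × (26680)² = 1.118 × 10⁻⁵ × 23.3 × 711,822,400 ≈ 185,425.5 × g
Your rotor: r = 26.7 / 2 = 13.35 cm
185,425.5 = 1.118 × 10⁻⁵ × 13.35 × N²
N² = 185,425.5 / (14.9253 × 10⁻⁵) = 1,242,356,938
N ≈ √1,242,356,938 ≈ 35,247.1

≈ 35200 RPM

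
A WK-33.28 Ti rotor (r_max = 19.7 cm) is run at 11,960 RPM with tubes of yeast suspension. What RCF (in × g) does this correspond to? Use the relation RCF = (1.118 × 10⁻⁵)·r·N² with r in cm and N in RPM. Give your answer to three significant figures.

RCF = 1.118 × 10⁻⁵ × 19.7 × (11960)² = 1.118 × 10⁻⁵ × 19.7 × 143,041,600 ≈ 31,504.3 × g

31500 × g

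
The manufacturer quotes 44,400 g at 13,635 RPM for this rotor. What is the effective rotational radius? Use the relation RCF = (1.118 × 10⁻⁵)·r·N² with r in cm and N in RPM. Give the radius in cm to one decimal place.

≈ 21.4 cm

RCF = 1.118 × 10⁻⁵ × r × N²
44400 = 1.118 × 10⁻⁵ × r × (13635)²
r = 44400 / (1.118 × 10⁻⁵ × 185,913,225) = 44400 / 2078.51 ≈ 21.361 cm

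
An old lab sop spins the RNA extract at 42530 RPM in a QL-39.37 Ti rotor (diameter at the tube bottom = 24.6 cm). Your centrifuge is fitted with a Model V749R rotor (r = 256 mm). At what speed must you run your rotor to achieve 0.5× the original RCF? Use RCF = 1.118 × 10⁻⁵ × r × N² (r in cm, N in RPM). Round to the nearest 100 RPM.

Original rotor: r = 24.6 / 2 = 12.3 cm
RCF_original = 1.118 × 10⁻⁵ × 12.3 × (42530)² = 1.118 × 10⁻⁵ × 12.3 × 1,808,800,900 ≈ 248,735.4 × g
Target RCF = 0.5 × 248,735.4 ≈ 124,367.7 × g
Your rotor: r = 256 mm = 25.6 cm
124,367.7 = 1.118 × 10⁻⁵ × 25.6 × N²
N² = 124,367.7 / (28.6208 × 10⁻⁵) = 434,536,072
N ≈ √434,536,072 ≈ 20,845.5

≈ 20800 RPM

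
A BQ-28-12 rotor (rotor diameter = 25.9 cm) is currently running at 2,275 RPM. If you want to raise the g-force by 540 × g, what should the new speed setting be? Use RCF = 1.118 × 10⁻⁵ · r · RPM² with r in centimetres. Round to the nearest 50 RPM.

N₂ ≈ 3000 RPM

r = 25.9 / 2 = 12.95 cm
Current RCF = 1.118 × 10⁻⁵ × 12.95 × (2275)² = 1.118 × 10⁻⁵ × 12.95 × 5,175,625 ≈ 749.3 × g
Target RCF = 749.3 + 540 = 1,289.3 × g
N² = 1,289.3 / (14.4781 × 10⁻⁵) = 8,905,174
N ≈ √8,905,174 ≈ 2,984.2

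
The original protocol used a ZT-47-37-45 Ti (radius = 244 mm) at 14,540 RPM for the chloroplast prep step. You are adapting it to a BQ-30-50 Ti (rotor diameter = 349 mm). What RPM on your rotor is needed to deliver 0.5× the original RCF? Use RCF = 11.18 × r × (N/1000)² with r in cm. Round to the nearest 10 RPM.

≈ 12160 RPM

Original rotor: r = 244 mm = 24.4 cm
RCF_original = 11.18 × 24.4 × (14.54)² = 11.18 × 24.4 × 211.4116 ≈ 57,671.4 × g
Target RCF = 0.5 × 57,671.4 ≈ 28,835.7 × g
Your rotor: r = 349 mm / 2 = 174.5 mm = 17.45 cm
28,835.7 = 11.18 × 17.45 × (N/1000)²
(N/1000)² = 28,835.7 / 195.091 = 147.8064
N = 1000 × √147.8064 ≈ 12,157.6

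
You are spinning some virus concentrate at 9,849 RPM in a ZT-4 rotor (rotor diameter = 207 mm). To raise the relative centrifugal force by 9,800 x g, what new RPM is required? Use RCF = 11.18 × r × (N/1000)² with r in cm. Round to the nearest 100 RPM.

r = 207 mm / 2 = 103.5 mm = 10.35 cm
Current RCF = 11.18 × 10.35 × (9.849)² = 11.18 × 10.35 × 97.002801 ≈ 11,224.5 × g
Target RCF = 11,224.5 + 9,800 = 21,024.5 × g
(N/1000)² = 21,024.5 / 115.713 = 181.6952
N = 1000 × √181.6952 ≈ 13,479.4

13500 RPM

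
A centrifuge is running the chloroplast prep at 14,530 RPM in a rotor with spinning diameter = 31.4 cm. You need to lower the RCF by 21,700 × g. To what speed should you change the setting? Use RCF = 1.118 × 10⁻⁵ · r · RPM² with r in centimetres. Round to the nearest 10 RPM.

N₂ ≈ 9350 RPM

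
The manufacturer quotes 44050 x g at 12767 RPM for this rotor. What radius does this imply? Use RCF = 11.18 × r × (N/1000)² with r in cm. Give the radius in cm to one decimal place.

≈ 24.2 cm

44050 = 11.18 × r × (12.767)²
r = 44050 / (11.18 × 162.996289) = 44050 / 1822.299 ≈ 24.173 cm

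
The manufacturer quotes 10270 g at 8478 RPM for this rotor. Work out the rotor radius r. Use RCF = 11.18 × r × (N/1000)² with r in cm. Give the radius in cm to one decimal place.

RCF = 11.18 × r × (N/1000)²
10270 = 11.18 × r × (8.478)²
r = 10270 / (11.18 × 71.876484) = 10270 / 803.5791 ≈ 12.780 cm

≈ 12.8 cm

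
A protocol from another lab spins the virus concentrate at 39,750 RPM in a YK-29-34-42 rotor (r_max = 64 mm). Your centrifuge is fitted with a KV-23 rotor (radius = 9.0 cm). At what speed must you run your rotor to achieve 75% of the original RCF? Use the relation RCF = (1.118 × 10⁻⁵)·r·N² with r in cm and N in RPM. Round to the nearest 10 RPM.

Original rotor: r = 64 mm = 6.4 cm
RCF_original = 1.118 × 10⁻⁵ × 6.4 × (39750)² = 1.118 × 10⁻⁵ × 6.4 × 1,580,062,500 ≈ 113,056.6 × g
Target RCF = 0.75 × 113,056.6 ≈ 84,792.5 × g
84,792.5 = 1.118 × 10⁻⁵ × 9 × N²
N² = 84,792.5 / (10.062 × 10⁻⁵) = 842,700,258
N ≈ √842,700,258 ≈ 29,029.3

29030 RPM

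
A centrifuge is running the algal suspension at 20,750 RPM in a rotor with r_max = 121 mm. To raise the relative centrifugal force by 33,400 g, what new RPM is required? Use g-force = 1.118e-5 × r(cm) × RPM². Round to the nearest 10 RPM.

≈ 26030 RPM

r = 121 mm = 12.1 cm
Current RCF = 1.118 × 10⁻⁵ × 12.1 × (20750)² = 1.118 × 10⁻⁵ × 12.1 × 430,562,500 ≈ 58,245.6 × g
Target RCF = 58,245.6 + 33,400 = 91,645.6 × g
N² = 91,645.6 / (13.5278 × 10⁻⁵) = 677,461,228
N ≈ √677,461,228 ≈ 26,028.1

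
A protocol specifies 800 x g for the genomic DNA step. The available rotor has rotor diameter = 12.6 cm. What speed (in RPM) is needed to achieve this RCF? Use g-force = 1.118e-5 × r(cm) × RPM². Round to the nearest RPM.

r = 12.6 / 2 = 6.3 cm
RCF = 1.118 × 10⁻⁵ × r × N²
800 = 1.118 × 10⁻⁵ × 6.3 × N²
N² = 800 / (7.0434 × 10⁻⁵) = 11,358,151
N ≈ √11,358,151 ≈ 3,370.2

≈ 3370 RPM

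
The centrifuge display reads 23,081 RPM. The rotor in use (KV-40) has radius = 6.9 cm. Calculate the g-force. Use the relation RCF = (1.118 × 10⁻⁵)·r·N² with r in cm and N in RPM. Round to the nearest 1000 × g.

RCF ≈ 41000 × g

RCF = 1.118 × 10⁻⁵ × 6.9 × (23081)² = 1.118 × 10⁻⁵ × 6.9 × 532,732,561 ≈ 41,096.1 × g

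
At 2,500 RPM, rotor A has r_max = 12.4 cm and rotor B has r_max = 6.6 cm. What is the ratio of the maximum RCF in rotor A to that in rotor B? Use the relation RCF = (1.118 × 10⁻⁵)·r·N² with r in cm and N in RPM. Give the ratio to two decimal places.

At fixed N, RCF ∝ r, so RCF_A/RCF_B = r_A/r_B = 12.4 / 6.6 = 1.8788.

1.88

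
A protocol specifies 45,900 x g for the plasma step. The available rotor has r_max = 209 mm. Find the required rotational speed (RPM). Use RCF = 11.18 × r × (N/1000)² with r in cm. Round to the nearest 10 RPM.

r = 209 mm = 20.9 cm
RCF = 11.18 × r × (N/1000)²
45,900 = 11.18 × 20.9 × (N/1000)²
(N/1000)² = 45,900 / 233.662 = 196.4376
N = 1000 × √196.4376 ≈ 14,015.6

N ≈ 14020 RPM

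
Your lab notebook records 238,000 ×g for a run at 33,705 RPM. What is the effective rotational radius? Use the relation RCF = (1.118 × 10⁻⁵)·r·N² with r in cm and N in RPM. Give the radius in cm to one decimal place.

238000 = 1.118 × 10⁻⁵ × r × (33705)²
r = 238000 / (1.118 × 10⁻⁵ × 1,136,027,025) = 238000 / 12700.78 ≈ 18.739 cm

18.7 cm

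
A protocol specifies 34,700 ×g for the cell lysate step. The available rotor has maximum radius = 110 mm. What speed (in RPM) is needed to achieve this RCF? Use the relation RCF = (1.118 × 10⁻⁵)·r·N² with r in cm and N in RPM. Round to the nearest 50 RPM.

16800 RPM

r = 110 mm = 11.0 cm
34,700 = 1.118 × 10⁻⁵ × 11 × N²
N² = 34,700 / (12.298 × 10⁻⁵) = 282,159,701
N ≈ √282,159,701 ≈ 16,797.6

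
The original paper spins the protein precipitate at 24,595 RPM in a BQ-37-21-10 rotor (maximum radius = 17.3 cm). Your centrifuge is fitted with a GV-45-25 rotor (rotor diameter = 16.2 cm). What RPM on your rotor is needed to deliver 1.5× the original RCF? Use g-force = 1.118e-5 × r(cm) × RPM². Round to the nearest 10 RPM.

44020 RPM

RCF_original = 1.118 × 10⁻⁵ × 17.3 × (24595)² = 1.118 × 10⁻⁵ × 17.3 × 604,914,025 ≈ 116,998.8 × g
Target RCF = 1.5 × 116,998.8 ≈ 175,498.2 × g
Your rotor: r = 16.2 / 2 = 8.1 cm
175,498.2 = 1.118 × 10⁻⁵ × 8.1 × N²
N² = 175,498.2 / (9.0558 × 10⁻⁵) = 1,937,964,619
N ≈ √1,937,964,619 ≈ 44,022.3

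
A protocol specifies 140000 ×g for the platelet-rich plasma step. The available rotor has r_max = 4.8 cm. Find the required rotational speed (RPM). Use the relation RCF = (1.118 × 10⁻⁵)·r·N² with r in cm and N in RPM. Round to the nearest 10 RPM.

140,000 = 1.118 × 10⁻⁵ × 4.8 × N²
N² = 140,000 / (5.3664 × 10⁻⁵) = 2,608,825,283
N ≈ √2,608,825,283 ≈ 51,076.7

≈ 51080 RPM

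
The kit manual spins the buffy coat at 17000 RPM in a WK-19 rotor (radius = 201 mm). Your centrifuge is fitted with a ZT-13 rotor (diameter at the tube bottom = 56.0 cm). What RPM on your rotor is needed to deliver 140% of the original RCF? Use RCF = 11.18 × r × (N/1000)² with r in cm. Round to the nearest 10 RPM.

Original rotor: r = 201 mm = 20.1 cm
RCF = 11.18 × r × (N/1000)²
RCF_original = 11.18 × 20.1 × (17)² = 11.18 × 20.1 × 289 ≈ 64,943.5 × g
Target RCF = 1.4 × 64,943.5 ≈ 90,920.9 × g
Your rotor: r = 56.0 / 2 = 28 cm
90,920.9 = 11.18 × 28 × (N/1000)²
(N/1000)² = 90,920.9 / 313.04 = 290.445
N = 1000 × √290.445 ≈ 17,042.4

≈ 17040 RPM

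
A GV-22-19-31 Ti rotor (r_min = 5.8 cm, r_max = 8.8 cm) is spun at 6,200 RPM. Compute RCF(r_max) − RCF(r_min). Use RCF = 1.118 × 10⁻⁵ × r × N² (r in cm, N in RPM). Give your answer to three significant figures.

1290 ×g

ΔRCF = 1.118 × 10⁻⁵ × (r_max − r_min) × N² = 1.118 × 10⁻⁵ × 3.0 × 38,440,000 ≈ 1,289.3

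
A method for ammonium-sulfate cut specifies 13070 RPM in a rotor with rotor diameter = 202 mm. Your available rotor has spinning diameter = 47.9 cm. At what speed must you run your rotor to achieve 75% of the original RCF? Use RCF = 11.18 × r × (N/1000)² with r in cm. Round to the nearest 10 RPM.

≈ 7350 RPM

Original rotor: r = 202 mm / 2 = 101 mm = 10.1 cm
RCF = 11.18 × r × (N/1000)²
RCF_original = 11.18 × 10.1 × (13.07)² = 11.18 × 10.1 × 170.8249 ≈ 19,289.2 × g
Target RCF = 0.75 × 19,289.2 ≈ 14,466.9 × g
Your rotor: r = 47.9 / 2 = 23.95 cm
14,466.9 = 11.18 × 23.95 × (N/1000)²
(N/1000)² = 14,466.9 / 267.761 = 54.02915
N = 1000 × √54.02915 ≈ 7,350.5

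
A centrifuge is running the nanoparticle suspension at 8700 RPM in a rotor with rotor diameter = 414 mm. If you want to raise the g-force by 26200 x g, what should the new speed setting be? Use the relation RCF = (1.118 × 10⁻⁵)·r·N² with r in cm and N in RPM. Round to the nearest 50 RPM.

N₂ ≈ 13750 RPM

r = 414 mm / 2 = 207 mm = 20.7 cm
Current RCF = 1.118 × 10⁻⁵ × 20.7 × (8700)² = 1.118 × 10⁻⁵ × 20.7 × 75,690,000 ≈ 17,516.6 × g
Target RCF = 17,516.6 + 26,200 = 43,716.6 × g
N² = 43,716.6 / (23.1426 × 10⁻⁵) = 188,900,988
N ≈ √188,900,988 ≈ 13,744.1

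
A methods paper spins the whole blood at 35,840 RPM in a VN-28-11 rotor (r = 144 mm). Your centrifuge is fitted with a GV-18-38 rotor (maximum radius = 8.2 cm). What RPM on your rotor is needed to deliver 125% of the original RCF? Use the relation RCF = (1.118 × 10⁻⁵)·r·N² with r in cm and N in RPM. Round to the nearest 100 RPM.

≈ 53100 RPM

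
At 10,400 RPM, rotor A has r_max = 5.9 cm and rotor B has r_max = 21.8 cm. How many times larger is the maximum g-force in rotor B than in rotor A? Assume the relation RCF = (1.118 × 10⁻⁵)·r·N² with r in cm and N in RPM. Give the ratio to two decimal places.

At fixed N, RCF ∝ r, so RCF_B/RCF_A = r_B/r_A = 21.8 / 5.9 = 3.6949.

3.69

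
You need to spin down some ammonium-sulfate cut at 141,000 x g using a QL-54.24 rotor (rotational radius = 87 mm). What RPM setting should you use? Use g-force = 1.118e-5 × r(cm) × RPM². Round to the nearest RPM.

r = 87 mm = 8.7 cm
RCF = 1.118 × 10⁻⁵ × r × N²
141,000 = 1.118 × 10⁻⁵ × 8.7 × N²
N² = 141,000 / (9.7266 × 10⁻⁵) = 1,449,632,965
N ≈ √1,449,632,965 ≈ 38,074.0

≈ 38074 RPM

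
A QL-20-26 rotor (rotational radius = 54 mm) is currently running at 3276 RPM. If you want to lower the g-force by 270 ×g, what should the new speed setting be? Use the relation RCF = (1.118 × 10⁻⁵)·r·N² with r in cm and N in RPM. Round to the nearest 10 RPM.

r = 54 mm = 5.4 cm
Current RCF = 1.118 × 10⁻⁵ × 5.4 × (3276)² = 1.118 × 10⁻⁵ × 5.4 × 10,732,176 ≈ 647.9 × g
Target RCF = 647.9 − 270 = 377.9 × g
N² = 377.9 / (6.0372 × 10⁻⁵) = 6,259,524
N ≈ √6,259,524 ≈ 2,501.9

N₂ ≈ 2500 RPM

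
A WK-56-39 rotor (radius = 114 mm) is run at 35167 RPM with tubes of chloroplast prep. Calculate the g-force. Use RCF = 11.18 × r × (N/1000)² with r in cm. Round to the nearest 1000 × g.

r = 114 mm = 11.4 cm
RCF = 11.18 × 11.4 × (35.167)² = 11.18 × 11.4 × 1,236.717889 ≈ 157,622.2 × g

≈ 158000 × g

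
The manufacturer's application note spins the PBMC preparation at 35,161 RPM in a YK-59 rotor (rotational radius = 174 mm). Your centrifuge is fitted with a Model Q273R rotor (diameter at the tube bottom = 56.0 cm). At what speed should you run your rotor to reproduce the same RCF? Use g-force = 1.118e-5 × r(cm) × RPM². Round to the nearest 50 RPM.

≈ 27700 RPM

Original rotor: r = 174 mm = 17.4 cm
RCF = 1.118 × 10⁻⁵ × r × N²
RCF_original = 1.118 × 10⁻⁵ × 17.4 × (35161)² = 1.118 × 10⁻⁵ × 17.4 × 1,236,295,921 ≈ 240,499.1 × g
Your rotor: r = 56.0 / 2 = 28 cm
240,499.1 = 1.118 × 10⁻⁵ × 28 × N²
N² = 240,499.1 / (31.304 × 10⁻⁵) = 768,269,550
N ≈ √768,269,550 ≈ 27,717.7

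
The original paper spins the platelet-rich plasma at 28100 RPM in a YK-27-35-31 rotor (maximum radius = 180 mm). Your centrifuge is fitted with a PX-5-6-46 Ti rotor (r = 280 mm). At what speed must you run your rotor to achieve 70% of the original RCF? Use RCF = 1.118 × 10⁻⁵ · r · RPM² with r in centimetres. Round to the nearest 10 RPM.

Original rotor: r = 180 mm = 18.0 cm
RCF_original = 1.118 × 10⁻⁵ × 18 × (28100)² = 1.118 × 10⁻⁵ × 18 × 789,610,000 ≈ 158,901.1 × g
Target RCF = 0.7 × 158,901.1 ≈ 111,230.8 × g
Your rotor: r = 280 mm = 28.0 cm
111,230.8 = 1.118 × 10⁻⁵ × 28 × N²
N² = 111,230.8 / (31.304 × 10⁻⁵) = 355,324,559
N ≈ √355,324,559 ≈ 18,850.1

18850 RPM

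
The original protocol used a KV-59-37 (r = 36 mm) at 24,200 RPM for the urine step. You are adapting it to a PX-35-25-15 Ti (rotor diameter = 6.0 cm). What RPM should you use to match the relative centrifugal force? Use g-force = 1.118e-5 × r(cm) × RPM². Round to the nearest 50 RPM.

Original rotor: r = 36 mm = 3.6 cm
RCF = 1.118 × 10⁻⁵ × r × N²
RCF_original = 1.118 × 10⁻⁵ × 3.6 × (24200)² = 1.118 × 10⁻⁵ × 3.6 × 585,640,000 ≈ 23,570.8 × g
Your rotor: r = 6.0 / 2 = 3 cm
23,570.8 = 1.118 × 10⁻⁵ × 3 × N²
N² = 23,570.8 / (3.354 × 10⁻⁵) = 702,766,846
N ≈ √702,766,846 ≈ 26,509.8

26500 RPM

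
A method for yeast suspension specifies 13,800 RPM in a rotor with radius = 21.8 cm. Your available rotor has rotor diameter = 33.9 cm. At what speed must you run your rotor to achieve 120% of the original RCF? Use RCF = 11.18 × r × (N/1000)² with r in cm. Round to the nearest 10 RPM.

≈ 17140 RPM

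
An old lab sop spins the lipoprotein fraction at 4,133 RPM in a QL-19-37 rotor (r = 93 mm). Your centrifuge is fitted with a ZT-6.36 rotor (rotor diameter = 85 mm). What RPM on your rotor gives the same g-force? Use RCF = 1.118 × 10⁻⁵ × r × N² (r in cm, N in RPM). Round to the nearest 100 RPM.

6100 RPM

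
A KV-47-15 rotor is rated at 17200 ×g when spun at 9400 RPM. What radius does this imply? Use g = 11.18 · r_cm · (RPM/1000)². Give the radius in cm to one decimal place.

RCF = 11.18 × r × (N/1000)²
17200 = 11.18 × r × (9.4)²
r = 17200 / (11.18 × 88.36) = 17200 / 987.8648 ≈ 17.411 cm

≈ 17.4 cm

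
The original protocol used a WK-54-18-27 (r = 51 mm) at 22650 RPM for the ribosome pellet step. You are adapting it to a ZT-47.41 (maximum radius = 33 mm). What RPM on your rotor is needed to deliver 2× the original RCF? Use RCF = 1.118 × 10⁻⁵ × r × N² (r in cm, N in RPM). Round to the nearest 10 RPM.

≈ 39820 RPM

Original rotor: r = 51 mm = 5.1 cm
RCF_original = 1.118 × 10⁻⁵ × 5.1 × (22650)² = 1.118 × 10⁻⁵ × 5.1 × 513,022,500 ≈ 29,251.5 × g
Target RCF = 2 × 29,251.5 ≈ 58,503 × g
Your rotor: r = 33 mm = 3.3 cm
58,503 = 1.118 × 10⁻⁵ × 3.3 × N²
N² = 58,503 / (3.6894 × 10⁻⁵) = 1,585,704,993
N ≈ √1,585,704,993 ≈ 39,820.9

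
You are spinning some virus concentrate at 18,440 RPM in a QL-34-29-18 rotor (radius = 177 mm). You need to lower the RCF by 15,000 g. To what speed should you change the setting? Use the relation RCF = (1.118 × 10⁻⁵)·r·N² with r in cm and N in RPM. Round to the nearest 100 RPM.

16300 RPM

r = 177 mm = 17.7 cm
Current RCF = 1.118 × 10⁻⁵ × 17.7 × (18440)² = 1.118 × 10⁻⁵ × 17.7 × 340,033,600 ≈ 67,287.9 × g
Target RCF = 67,287.9 − 15,000 = 52,287.9 × g
N² = 52,287.9 / (19.7886 × 10⁻⁵) = 264,232,437
N ≈ √264,232,437 ≈ 16,255.2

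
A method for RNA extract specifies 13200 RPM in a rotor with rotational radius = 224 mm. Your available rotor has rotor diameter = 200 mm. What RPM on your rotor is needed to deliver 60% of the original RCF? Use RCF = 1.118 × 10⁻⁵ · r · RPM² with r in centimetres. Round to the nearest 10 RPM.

15300 RPM

Original rotor: r = 224 mm = 22.4 cm
RCF_original = 1.118 × 10⁻⁵ × 22.4 × (13200)² = 1.118 × 10⁻⁵ × 22.4 × 174,240,000 ≈ 43,635.3 × g
Target RCF = 0.6 × 43,635.3 ≈ 26,181.2 × g
Your rotor: r = 200 mm / 2 = 100 mm = 10 cm
26,181.2 = 1.118 × 10⁻⁵ × 10 × N²
N² = 26,181.2 / (11.18 × 10⁻⁵) = 234,178,891
N ≈ √234,178,891 ≈ 15,302.9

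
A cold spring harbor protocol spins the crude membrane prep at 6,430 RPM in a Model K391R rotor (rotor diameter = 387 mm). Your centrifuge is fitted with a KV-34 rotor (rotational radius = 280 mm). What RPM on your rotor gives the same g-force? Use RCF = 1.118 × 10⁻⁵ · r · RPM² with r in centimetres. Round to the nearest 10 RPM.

5350 RPM

Original rotor: r = 387 mm / 2 = 193.5 mm = 19.35 cm
RCF = 1.118 × 10⁻⁵ × r × N²
RCF_original = 1.118 × 10⁻⁵ × 19.35 × (6430)² = 1.118 × 10⁻⁵ × 19.35 × 41,344,900 ≈ 8,944.3 × g
Your rotor: r = 280 mm = 28.0 cm
8,944.3 = 1.118 × 10⁻⁵ × 28 × N²
N² = 8,944.3 / (31.304 × 10⁻⁵) = 28,572,387
N ≈ √28,572,387 ≈ 5,345.3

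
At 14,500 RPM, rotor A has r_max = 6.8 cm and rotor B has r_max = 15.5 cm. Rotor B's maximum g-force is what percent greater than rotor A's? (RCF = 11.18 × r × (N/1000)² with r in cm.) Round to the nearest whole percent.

At equal RPM, RCF scales linearly with r: ratio = 15.5 / 6.8 = 2.2794.
So rotor B delivers 127.9% more g-force.

128%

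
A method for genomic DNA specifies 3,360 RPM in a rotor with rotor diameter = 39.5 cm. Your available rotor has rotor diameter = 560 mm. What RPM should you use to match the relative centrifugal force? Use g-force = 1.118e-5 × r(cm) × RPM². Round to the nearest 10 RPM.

≈ 2820 RPM

Original rotor: r = 39.5 / 2 = 19.75 cm
RCF_original = 1.118 × 10⁻⁵ × 19.75 × (3360)² = 1.118 × 10⁻⁵ × 19.75 × 11,289,600 ≈ 2,492.8 × g
Your rotor: r = 560 mm / 2 = 280 mm = 28 cm
2,492.8 = 1.118 × 10⁻⁵ × 28 × N²
N² = 2,492.8 / (31.304 × 10⁻⁵) = 7,963,200
N ≈ √7,963,200 ≈ 2,821.9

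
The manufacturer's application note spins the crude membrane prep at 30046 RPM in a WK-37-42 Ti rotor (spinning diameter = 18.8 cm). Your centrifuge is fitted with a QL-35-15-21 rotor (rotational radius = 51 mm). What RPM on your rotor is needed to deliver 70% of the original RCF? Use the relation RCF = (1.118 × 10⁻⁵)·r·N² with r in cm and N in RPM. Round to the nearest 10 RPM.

Original rotor: r = 18.8 / 2 = 9.4 cm
RCF_original = 1.118 × 10⁻⁵ × 9.4 × (30046)² = 1.118 × 10⁻⁵ × 9.4 × 902,762,116 ≈ 94,873.1 × g
Target RCF = 0.7 × 94,873.1 ≈ 66,411.2 × g
Your rotor: r = 51 mm = 5.1 cm
66,411.2 = 1.118 × 10⁻⁵ × 5.1 × N²
N² = 66,411.2 / (5.7018 × 10⁻⁵) = 1,164,740,959
N ≈ √1,164,740,959 ≈ 34,128.3

34130 RPM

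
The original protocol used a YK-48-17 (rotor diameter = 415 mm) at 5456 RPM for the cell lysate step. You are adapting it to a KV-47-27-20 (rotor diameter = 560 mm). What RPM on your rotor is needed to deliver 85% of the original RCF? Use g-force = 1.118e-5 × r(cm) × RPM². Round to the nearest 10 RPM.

Original rotor: r = 415 mm / 2 = 207.5 mm = 20.75 cm
RCF_original = 1.118 × 10⁻⁵ × 20.75 × (5456)² = 1.118 × 10⁻⁵ × 20.75 × 29,767,936 ≈ 6,905.7 × g
Target RCF = 0.85 × 6,905.7 ≈ 5,869.8 × g
Your rotor: r = 560 mm / 2 = 280 mm = 28 cm
5,869.8 = 1.118 × 10⁻⁵ × 28 × N²
N² = 5,869.8 / (31.304 × 10⁻⁵) = 18,750,958
N ≈ √18,750,958 ≈ 4,330.2

4330 RPM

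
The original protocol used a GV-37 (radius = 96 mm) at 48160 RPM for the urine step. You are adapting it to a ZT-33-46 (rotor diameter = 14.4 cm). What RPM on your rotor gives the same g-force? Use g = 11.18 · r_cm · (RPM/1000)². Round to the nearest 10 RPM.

Original rotor: r = 96 mm = 9.6 cm
RCF_original = 11.18 × 9.6 × (48.16)² = 11.18 × 9.6 × 2,319.3856 ≈ 248,935 × g
Your rotor: r = 14.4 / 2 = 7.2 cm
248,935 = 11.18 × 7.2 × (N/1000)²
(N/1000)² = 248,935 / 80.496 = 3092.514
N = 1000 × √3092.514 ≈ 55,610.4

55610 RPM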